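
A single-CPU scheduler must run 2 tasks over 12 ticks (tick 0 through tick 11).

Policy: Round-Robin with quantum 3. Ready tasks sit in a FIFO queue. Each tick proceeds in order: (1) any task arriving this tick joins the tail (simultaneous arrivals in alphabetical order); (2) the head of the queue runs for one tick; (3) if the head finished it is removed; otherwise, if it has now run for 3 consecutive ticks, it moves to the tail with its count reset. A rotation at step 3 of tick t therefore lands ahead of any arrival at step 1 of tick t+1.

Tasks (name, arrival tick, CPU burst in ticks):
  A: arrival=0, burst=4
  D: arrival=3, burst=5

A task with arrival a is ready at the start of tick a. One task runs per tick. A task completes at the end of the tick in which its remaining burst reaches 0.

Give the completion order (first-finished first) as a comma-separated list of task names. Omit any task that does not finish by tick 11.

t=0: queue=[A] q_used=0 → run A
t=1: queue=[A] q_used=1 → run A
t=2: queue=[A] q_used=2 → run A
t=3: queue=[A,D] q_used=0 → run A
t=4: queue=[D] q_used=0 → run D
t=5: queue=[D] q_used=1 → run D
t=6: queue=[D] q_used=2 → run D
t=7: queue=[D] q_used=0 → run D
t=8: queue=[D] q_used=1 → run D
t=9: (idle)
t=10: (idle)
t=11: (idle)

completion order = A, D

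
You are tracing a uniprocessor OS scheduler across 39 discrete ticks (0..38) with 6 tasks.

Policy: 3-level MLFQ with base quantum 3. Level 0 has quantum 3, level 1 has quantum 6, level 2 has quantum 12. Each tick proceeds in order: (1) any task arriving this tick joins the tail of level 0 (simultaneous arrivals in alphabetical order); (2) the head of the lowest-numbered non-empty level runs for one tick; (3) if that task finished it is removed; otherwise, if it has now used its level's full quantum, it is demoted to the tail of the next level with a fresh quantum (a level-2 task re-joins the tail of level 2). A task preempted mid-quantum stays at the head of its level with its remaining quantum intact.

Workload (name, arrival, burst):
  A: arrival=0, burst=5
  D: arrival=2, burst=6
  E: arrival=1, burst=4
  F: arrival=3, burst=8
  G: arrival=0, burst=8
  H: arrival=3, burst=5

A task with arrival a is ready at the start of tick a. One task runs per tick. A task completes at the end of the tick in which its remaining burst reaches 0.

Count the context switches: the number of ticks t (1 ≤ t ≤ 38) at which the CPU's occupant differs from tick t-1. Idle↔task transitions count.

context switches = 12

t=0: L0/L1/L2 = AG/-/- → run A
t=1: L0/L1/L2 = AGE/-/- → run A
t=2: L0/L1/L2 = AGED/-/- → run A
t=3: L0/L1/L2 = GEDFH/A/- → run G
t=4: L0/L1/L2 = GEDFH/A/- → run G
t=5: L0/L1/L2 = GEDFH/A/- → run G
t=6: L0/L1/L2 = EDFH/AG/- → run E
t=7: L0/L1/L2 = EDFH/AG/- → run E
t=8: L0/L1/L2 = EDFH/AG/- → run E
t=9: L0/L1/L2 = DFH/AGE/- → run D
t=10: L0/L1/L2 = DFH/AGE/- → run D
t=11: L0/L1/L2 = DFH/AGE/- → run D
t=12: L0/L1/L2 = FH/AGED/- → run F
t=13: L0/L1/L2 = FH/AGED/- → run F
t=14: L0/L1/L2 = FH/AGED/- → run F
t=15: L0/L1/L2 = H/AGEDF/- → run H
t=16: L0/L1/L2 = H/AGEDF/- → run H
t=17: L0/L1/L2 = H/AGEDF/- → run H
t=18: L0/L1/L2 = -/AGEDFH/- → run A
t=19: L0/L1/L2 = -/AGEDFH/- → run A
t=20: L0/L1/L2 = -/GEDFH/- → run G
t=21: L0/L1/L2 = -/GEDFH/- → run G
t=22: L0/L1/L2 = -/GEDFH/- → run G
t=23: L0/L1/L2 = -/GEDFH/- → run G
t=24: L0/L1/L2 = -/GEDFH/- → run G
t=25: L0/L1/L2 = -/EDFH/- → run E
t=26: L0/L1/L2 = -/DFH/- → run D
t=27: L0/L1/L2 = -/DFH/- → run D
t=28: L0/L1/L2 = -/DFH/- → run D
t=29: L0/L1/L2 = -/FH/- → run F
t=30: L0/L1/L2 = -/FH/- → run F
t=31: L0/L1/L2 = -/FH/- → run F
t=32: L0/L1/L2 = -/FH/- → run F
t=33: L0/L1/L2 = -/FH/- → run F
t=34: L0/L1/L2 = -/H/- → run H
t=35: L0/L1/L2 = -/H/- → run H
t=36: (idle)
t=37: (idle)
t=38: (idle)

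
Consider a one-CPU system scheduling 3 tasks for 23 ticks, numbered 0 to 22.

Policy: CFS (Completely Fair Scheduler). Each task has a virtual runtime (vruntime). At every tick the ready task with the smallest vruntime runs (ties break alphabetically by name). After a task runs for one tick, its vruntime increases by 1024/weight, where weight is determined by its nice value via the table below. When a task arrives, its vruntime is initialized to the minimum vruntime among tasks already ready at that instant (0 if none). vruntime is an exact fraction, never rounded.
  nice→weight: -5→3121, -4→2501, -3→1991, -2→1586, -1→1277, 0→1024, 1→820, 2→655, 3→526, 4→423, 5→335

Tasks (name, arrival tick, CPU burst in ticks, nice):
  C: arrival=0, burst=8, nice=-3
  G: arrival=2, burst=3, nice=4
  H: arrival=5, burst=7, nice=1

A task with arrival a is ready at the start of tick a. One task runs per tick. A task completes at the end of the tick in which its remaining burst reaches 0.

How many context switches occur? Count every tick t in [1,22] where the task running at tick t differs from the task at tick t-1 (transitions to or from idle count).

t=0: vr[C=0] → run C
t=1: vr[C=1024/1991] → run C
t=2: vr[C=2048/1991 G=2048/1991] → run C
t=3: vr[C=3072/1991 G=2048/1991] → run G
t=4: vr[C=3072/1991 G=2905088/842193] → run C
t=5: vr[C=4096/1991 G=2905088/842193 H=4096/1991] → run C
t=6: vr[C=5120/1991 G=2905088/842193 H=4096/1991] → run H
t=7: vr[C=5120/1991 G=2905088/842193 H=1349376/408155] → run C
t=8: vr[C=6144/1991 G=2905088/842193 H=1349376/408155] → run C
t=9: vr[C=7168/1991 G=2905088/842193 H=1349376/408155] → run H
t=10: vr[C=7168/1991 G=2905088/842193 H=1859072/408155] → run G
t=11: vr[C=7168/1991 G=4943872/842193 H=1859072/408155] → run C
t=12: vr[G=4943872/842193 H=1859072/408155] → run H
t=13: vr[G=4943872/842193 H=2368768/408155] → run H
t=14: vr[G=4943872/842193 H=2878464/408155] → run G
t=15: vr[H=2878464/408155] → run H
t=16: vr[H=677632/81631] → run H
t=17: vr[H=3897856/408155] → run H
t=18: (idle)
t=19: (idle)
t=20: (idle)
t=21: (idle)
t=22: (idle)

context switches = 11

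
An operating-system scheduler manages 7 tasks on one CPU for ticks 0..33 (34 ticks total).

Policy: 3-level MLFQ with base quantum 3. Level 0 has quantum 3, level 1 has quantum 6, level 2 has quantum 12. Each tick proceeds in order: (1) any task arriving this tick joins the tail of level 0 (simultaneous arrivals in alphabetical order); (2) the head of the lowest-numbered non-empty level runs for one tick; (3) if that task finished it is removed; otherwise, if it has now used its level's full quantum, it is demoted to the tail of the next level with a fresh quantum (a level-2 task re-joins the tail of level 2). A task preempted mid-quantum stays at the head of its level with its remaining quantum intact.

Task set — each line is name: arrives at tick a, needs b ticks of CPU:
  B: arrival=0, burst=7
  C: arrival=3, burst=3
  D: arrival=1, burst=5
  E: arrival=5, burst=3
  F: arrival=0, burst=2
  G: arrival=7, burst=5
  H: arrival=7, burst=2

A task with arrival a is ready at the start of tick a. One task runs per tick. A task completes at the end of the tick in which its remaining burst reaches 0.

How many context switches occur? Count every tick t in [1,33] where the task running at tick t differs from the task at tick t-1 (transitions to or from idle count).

context switches = 10

t=0: L0/L1/L2 = BF/-/- → run B
t=1: L0/L1/L2 = BFD/-/- → run B
t=2: L0/L1/L2 = BFD/-/- → run B
t=3: L0/L1/L2 = FDC/B/- → run F
t=4: L0/L1/L2 = FDC/B/- → run F
t=5: L0/L1/L2 = DCE/B/- → run D
t=6: L0/L1/L2 = DCE/B/- → run D
t=7: L0/L1/L2 = DCEGH/B/- → run D
t=8: L0/L1/L2 = CEGH/BD/- → run C
t=9: L0/L1/L2 = CEGH/BD/- → run C
t=10: L0/L1/L2 = CEGH/BD/- → run C
t=11: L0/L1/L2 = EGH/BD/- → run E
t=12: L0/L1/L2 = EGH/BD/- → run E
t=13: L0/L1/L2 = EGH/BD/- → run E
t=14: L0/L1/L2 = GH/BD/- → run G
t=15: L0/L1/L2 = GH/BD/- → run G
t=16: L0/L1/L2 = GH/BD/- → run G
t=17: L0/L1/L2 = H/BDG/- → run H
t=18: L0/L1/L2 = H/BDG/- → run H
t=19: L0/L1/L2 = -/BDG/- → run B
t=20: L0/L1/L2 = -/BDG/- → run B
t=21: L0/L1/L2 = -/BDG/- → run B
t=22: L0/L1/L2 = -/BDG/- → run B
t=23: L0/L1/L2 = -/DG/- → run D
t=24: L0/L1/L2 = -/DG/- → run D
t=25: L0/L1/L2 = -/G/- → run G
t=26: L0/L1/L2 = -/G/- → run G
t=27: (idle)
t=28: (idle)
t=29: (idle)
t=30: (idle)
t=31: (idle)
t=32: (idle)
t=33: (idle)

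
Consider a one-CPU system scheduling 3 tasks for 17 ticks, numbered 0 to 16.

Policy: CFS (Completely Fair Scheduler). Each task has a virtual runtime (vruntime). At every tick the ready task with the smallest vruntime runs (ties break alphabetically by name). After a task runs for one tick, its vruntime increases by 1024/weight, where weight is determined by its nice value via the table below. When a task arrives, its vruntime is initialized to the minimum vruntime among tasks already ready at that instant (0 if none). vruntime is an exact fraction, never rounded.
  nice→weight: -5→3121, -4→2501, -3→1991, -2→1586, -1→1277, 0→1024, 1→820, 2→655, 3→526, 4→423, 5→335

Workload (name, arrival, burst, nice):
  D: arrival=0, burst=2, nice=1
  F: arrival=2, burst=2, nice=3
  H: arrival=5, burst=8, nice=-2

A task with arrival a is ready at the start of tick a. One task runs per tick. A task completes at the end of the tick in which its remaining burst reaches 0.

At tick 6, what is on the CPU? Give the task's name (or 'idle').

t=0: vr[D=0] → run D
t=1: vr[D=256/205] → run D
t=2: vr[F=0] → run F
t=3: vr[F=512/263] → run F
t=4: (idle)
t=5: vr[H=0] → run H
t=6: vr[H=512/793] → run H
t=7: vr[H=1024/793] → run H
t=8: vr[H=1536/793] → run H
t=9: vr[H=2048/793] → run H
t=10: vr[H=2560/793] → run H
t=11: vr[H=3072/793] → run H
t=12: vr[H=3584/793] → run H
t=13: (idle)
t=14: (idle)
t=15: (idle)
t=16: (idle)

running at tick 6 = H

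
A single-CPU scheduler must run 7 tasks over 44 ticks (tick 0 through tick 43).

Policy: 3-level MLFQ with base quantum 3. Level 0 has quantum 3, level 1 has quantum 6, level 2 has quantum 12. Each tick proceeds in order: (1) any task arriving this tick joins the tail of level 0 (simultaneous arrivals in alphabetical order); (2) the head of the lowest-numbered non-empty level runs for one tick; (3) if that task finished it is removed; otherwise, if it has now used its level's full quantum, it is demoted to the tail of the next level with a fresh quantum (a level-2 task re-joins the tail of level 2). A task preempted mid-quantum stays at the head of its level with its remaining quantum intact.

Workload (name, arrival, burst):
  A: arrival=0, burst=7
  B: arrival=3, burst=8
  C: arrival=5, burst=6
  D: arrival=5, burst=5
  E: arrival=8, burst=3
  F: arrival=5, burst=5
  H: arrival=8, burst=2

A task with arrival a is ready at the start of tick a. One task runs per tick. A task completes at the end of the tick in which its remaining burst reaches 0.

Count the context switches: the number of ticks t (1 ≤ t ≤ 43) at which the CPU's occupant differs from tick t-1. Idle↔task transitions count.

context switches = 12

t=0: L0/L1/L2 = A/-/- → run A
t=1: L0/L1/L2 = A/-/- → run A
t=2: L0/L1/L2 = A/-/- → run A
t=3: L0/L1/L2 = B/A/- → run B
t=4: L0/L1/L2 = B/A/- → run B
t=5: L0/L1/L2 = BCDF/A/- → run B
t=6: L0/L1/L2 = CDF/AB/- → run C
t=7: L0/L1/L2 = CDF/AB/- → run C
t=8: L0/L1/L2 = CDFEH/AB/- → run C
t=9: L0/L1/L2 = DFEH/ABC/- → run D
t=10: L0/L1/L2 = DFEH/ABC/- → run D
t=11: L0/L1/L2 = DFEH/ABC/- → run D
t=12: L0/L1/L2 = FEH/ABCD/- → run F
t=13: L0/L1/L2 = FEH/ABCD/- → run F
t=14: L0/L1/L2 = FEH/ABCD/- → run F
t=15: L0/L1/L2 = EH/ABCDF/- → run E
t=16: L0/L1/L2 = EH/ABCDF/- → run E
t=17: L0/L1/L2 = EH/ABCDF/- → run E
t=18: L0/L1/L2 = H/ABCDF/- → run H
t=19: L0/L1/L2 = H/ABCDF/- → run H
t=20: L0/L1/L2 = -/ABCDF/- → run A
t=21: L0/L1/L2 = -/ABCDF/- → run A
t=22: L0/L1/L2 = -/ABCDF/- → run A
t=23: L0/L1/L2 = -/ABCDF/- → run A
t=24: L0/L1/L2 = -/BCDF/- → run B
t=25: L0/L1/L2 = -/BCDF/- → run B
t=26: L0/L1/L2 = -/BCDF/- → run B
t=27: L0/L1/L2 = -/BCDF/- → run B
t=28: L0/L1/L2 = -/BCDF/- → run B
t=29: L0/L1/L2 = -/CDF/- → run C
t=30: L0/L1/L2 = -/CDF/- → run C
t=31: L0/L1/L2 = -/CDF/- → run C
t=32: L0/L1/L2 = -/DF/- → run D
t=33: L0/L1/L2 = -/DF/- → run D
t=34: L0/L1/L2 = -/F/- → run F
t=35: L0/L1/L2 = -/F/- → run F
t=36: (idle)
t=37: (idle)
t=38: (idle)
t=39: (idle)
t=40: (idle)
t=41: (idle)
t=42: (idle)
t=43: (idle)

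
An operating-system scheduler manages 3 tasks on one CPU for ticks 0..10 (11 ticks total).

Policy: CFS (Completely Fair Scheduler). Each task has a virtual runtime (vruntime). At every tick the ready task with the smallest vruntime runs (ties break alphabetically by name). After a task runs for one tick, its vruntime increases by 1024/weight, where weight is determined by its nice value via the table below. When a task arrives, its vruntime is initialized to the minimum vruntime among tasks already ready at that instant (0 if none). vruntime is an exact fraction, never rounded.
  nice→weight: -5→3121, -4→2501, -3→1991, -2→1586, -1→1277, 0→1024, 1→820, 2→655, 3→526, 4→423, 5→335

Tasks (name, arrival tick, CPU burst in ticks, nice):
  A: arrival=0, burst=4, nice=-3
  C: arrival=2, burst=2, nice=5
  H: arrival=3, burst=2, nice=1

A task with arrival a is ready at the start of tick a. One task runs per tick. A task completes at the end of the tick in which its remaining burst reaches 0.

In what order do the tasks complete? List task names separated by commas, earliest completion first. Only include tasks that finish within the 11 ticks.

t=0: vr[A=0] → run A
t=1: vr[A=1024/1991] → run A
t=2: vr[A=2048/1991 C=2048/1991] → run A
t=3: vr[A=3072/1991 C=2048/1991 H=2048/1991] → run C
t=4: vr[A=3072/1991 C=2724864/666985 H=2048/1991] → run H
t=5: vr[A=3072/1991 C=2724864/666985 H=929536/408155] → run A
t=6: vr[C=2724864/666985 H=929536/408155] → run H
t=7: vr[C=2724864/666985] → run C
t=8: (idle)
t=9: (idle)
t=10: (idle)

completion order = A, H, C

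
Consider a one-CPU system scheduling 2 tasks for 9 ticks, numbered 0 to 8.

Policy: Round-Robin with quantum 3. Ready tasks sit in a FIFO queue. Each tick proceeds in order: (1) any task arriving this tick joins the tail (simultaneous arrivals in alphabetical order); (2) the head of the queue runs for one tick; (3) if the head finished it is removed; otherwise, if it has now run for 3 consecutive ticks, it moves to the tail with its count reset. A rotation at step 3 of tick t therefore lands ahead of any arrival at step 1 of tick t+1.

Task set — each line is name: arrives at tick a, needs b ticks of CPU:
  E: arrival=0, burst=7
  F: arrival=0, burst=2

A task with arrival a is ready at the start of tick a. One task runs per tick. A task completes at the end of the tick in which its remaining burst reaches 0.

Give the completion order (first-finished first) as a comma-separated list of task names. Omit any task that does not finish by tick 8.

t=0: queue=[E,F] q_used=0 → run E
t=1: queue=[E,F] q_used=1 → run E
t=2: queue=[E,F] q_used=2 → run E
t=3: queue=[F,E] q_used=0 → run F
t=4: queue=[F,E] q_used=1 → run F
t=5: queue=[E] q_used=0 → run E
t=6: queue=[E] q_used=1 → run E
t=7: queue=[E] q_used=2 → run E
t=8: queue=[E] q_used=0 → run E

completion order = F, E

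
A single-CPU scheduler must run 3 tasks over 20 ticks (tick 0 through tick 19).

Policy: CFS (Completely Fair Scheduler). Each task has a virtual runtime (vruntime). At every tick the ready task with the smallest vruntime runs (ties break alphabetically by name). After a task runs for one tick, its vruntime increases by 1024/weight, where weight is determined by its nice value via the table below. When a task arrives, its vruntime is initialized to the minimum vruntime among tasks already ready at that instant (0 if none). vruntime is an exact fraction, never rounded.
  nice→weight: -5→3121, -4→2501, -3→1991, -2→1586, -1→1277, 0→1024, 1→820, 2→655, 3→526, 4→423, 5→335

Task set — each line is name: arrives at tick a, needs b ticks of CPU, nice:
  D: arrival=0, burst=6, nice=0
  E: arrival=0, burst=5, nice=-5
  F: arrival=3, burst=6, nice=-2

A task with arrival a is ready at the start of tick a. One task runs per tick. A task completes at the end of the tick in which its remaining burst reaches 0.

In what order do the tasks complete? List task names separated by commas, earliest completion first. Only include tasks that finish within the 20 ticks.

t=0: vr[D=0 E=0] → run D
t=1: vr[D=1 E=0] → run E
t=2: vr[D=1 E=1024/3121] → run E
t=3: vr[D=1 E=2048/3121 F=2048/3121] → run E
t=4: vr[D=1 E=3072/3121 F=2048/3121] → run F
t=5: vr[D=1 E=3072/3121 F=3222016/2474953] → run E
t=6: vr[D=1 E=4096/3121 F=3222016/2474953] → run D
t=7: vr[D=2 E=4096/3121 F=3222016/2474953] → run F
t=8: vr[D=2 E=4096/3121 F=4819968/2474953] → run E
t=9: vr[D=2 F=4819968/2474953] → run F
t=10: vr[D=2 F=6417920/2474953] → run D
t=11: vr[D=3 F=6417920/2474953] → run F
t=12: vr[D=3 F=8015872/2474953] → run D
t=13: vr[D=4 F=8015872/2474953] → run F
t=14: vr[D=4 F=9613824/2474953] → run F
t=15: vr[D=4] → run D
t=16: vr[D=5] → run D
t=17: (idle)
t=18: (idle)
t=19: (idle)

completion order = E, F, D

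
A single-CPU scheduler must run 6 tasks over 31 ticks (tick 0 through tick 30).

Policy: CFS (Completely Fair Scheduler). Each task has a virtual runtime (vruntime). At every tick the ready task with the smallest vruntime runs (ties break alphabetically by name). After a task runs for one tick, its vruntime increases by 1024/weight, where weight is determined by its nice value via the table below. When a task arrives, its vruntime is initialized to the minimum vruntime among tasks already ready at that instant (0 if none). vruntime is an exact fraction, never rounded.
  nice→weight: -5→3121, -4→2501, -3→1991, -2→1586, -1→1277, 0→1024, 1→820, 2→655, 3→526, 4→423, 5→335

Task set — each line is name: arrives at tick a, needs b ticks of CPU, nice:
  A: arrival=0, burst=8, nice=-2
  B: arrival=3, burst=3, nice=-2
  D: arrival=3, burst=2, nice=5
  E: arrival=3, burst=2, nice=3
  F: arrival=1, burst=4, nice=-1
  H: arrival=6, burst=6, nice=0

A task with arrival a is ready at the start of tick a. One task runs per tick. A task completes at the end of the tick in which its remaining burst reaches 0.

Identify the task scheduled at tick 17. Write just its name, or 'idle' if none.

t=0: vr[A=0] → run A
t=1: vr[A=512/793 F=512/793] → run A
t=2: vr[A=1024/793 F=512/793] → run F
t=3: vr[A=1024/793 B=1024/793 D=1024/793 E=1024/793 F=1465856/1012661] → run A
t=4: vr[A=1536/793 B=1024/793 D=1024/793 E=1024/793 F=1465856/1012661] → run B
t=5: vr[A=1536/793 B=1536/793 D=1024/793 E=1024/793 F=1465856/1012661] → run D
t=6: vr[A=1536/793 B=1536/793 D=1155072/265655 E=1024/793 F=1465856/1012661 H=1024/793] → run E
t=7: vr[A=1536/793 B=1536/793 D=1155072/265655 E=675328/208559 F=1465856/1012661 H=1024/793] → run H
t=8: vr[A=1536/793 B=1536/793 D=1155072/265655 E=675328/208559 F=1465856/1012661 H=1817/793] → run F
t=9: vr[A=1536/793 B=1536/793 D=1155072/265655 E=675328/208559 F=2277888/1012661 H=1817/793] → run A
t=10: vr[A=2048/793 B=1536/793 D=1155072/265655 E=675328/208559 F=2277888/1012661 H=1817/793] → run B
t=11: vr[A=2048/793 B=2048/793 D=1155072/265655 E=675328/208559 F=2277888/1012661 H=1817/793] → run F
t=12: vr[A=2048/793 B=2048/793 D=1155072/265655 E=675328/208559 F=3089920/1012661 H=1817/793] → run H
t=13: vr[A=2048/793 B=2048/793 D=1155072/265655 E=675328/208559 F=3089920/1012661 H=2610/793] → run A
t=14: vr[A=2560/793 B=2048/793 D=1155072/265655 E=675328/208559 F=3089920/1012661 H=2610/793] → run B
t=15: vr[A=2560/793 D=1155072/265655 E=675328/208559 F=3089920/1012661 H=2610/793] → run F
t=16: vr[A=2560/793 D=1155072/265655 E=675328/208559 H=2610/793] → run A
t=17: vr[A=3072/793 D=1155072/265655 E=675328/208559 H=2610/793] → run E
t=18: vr[A=3072/793 D=1155072/265655 H=2610/793] → run H
t=19: vr[A=3072/793 D=1155072/265655 H=3403/793] → run A
t=20: vr[A=3584/793 D=1155072/265655 H=3403/793] → run H
t=21: vr[A=3584/793 D=1155072/265655 H=4196/793] → run D
t=22: vr[A=3584/793 H=4196/793] → run A
t=23: vr[H=4196/793] → run H
t=24: vr[H=4989/793] → run H
t=25: (idle)
t=26: (idle)
t=27: (idle)
t=28: (idle)
t=29: (idle)
t=30: (idle)

running at tick 17 = E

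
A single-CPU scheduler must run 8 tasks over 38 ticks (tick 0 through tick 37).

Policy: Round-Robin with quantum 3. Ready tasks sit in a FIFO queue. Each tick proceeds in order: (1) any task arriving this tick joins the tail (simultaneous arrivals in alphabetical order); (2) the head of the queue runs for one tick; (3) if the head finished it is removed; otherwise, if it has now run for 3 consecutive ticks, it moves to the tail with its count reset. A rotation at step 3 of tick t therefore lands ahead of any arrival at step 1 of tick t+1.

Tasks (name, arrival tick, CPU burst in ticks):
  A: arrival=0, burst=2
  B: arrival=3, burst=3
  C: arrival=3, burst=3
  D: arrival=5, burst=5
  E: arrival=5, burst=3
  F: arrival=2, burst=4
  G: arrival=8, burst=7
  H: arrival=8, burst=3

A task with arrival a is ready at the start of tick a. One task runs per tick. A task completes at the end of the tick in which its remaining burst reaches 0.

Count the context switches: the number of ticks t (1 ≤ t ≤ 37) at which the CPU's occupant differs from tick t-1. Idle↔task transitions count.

t=0: queue=[A] q_used=0 → run A
t=1: queue=[A] q_used=1 → run A
t=2: queue=[F] q_used=0 → run F
t=3: queue=[F,B,C] q_used=1 → run F
t=4: queue=[F,B,C] q_used=2 → run F
t=5: queue=[B,C,F,D,E] q_used=0 → run B
t=6: queue=[B,C,F,D,E] q_used=1 → run B
t=7: queue=[B,C,F,D,E] q_used=2 → run B
t=8: queue=[C,F,D,E,G,H] q_used=0 → run C
t=9: queue=[C,F,D,E,G,H] q_used=1 → run C
t=10: queue=[C,F,D,E,G,H] q_used=2 → run C
t=11: queue=[F,D,E,G,H] q_used=0 → run F
t=12: queue=[D,E,G,H] q_used=0 → run D
t=13: queue=[D,E,G,H] q_used=1 → run D
t=14: queue=[D,E,G,H] q_used=2 → run D
t=15: queue=[E,G,H,D] q_used=0 → run E
t=16: queue=[E,G,H,D] q_used=1 → run E
t=17: queue=[E,G,H,D] q_used=2 → run E
t=18: queue=[G,H,D] q_used=0 → run G
t=19: queue=[G,H,D] q_used=1 → run G
t=20: queue=[G,H,D] q_used=2 → run G
t=21: queue=[H,D,G] q_used=0 → run H
t=22: queue=[H,D,G] q_used=1 → run H
t=23: queue=[H,D,G] q_used=2 → run H
t=24: queue=[D,G] q_used=0 → run D
t=25: queue=[D,G] q_used=1 → run D
t=26: queue=[G] q_used=0 → run G
t=27: queue=[G] q_used=1 → run G
t=28: queue=[G] q_used=2 → run G
t=29: queue=[G] q_used=0 → run G
t=30: (idle)
t=31: (idle)
t=32: (idle)
t=33: (idle)
t=34: (idle)
t=35: (idle)
t=36: (idle)
t=37: (idle)

context switches = 11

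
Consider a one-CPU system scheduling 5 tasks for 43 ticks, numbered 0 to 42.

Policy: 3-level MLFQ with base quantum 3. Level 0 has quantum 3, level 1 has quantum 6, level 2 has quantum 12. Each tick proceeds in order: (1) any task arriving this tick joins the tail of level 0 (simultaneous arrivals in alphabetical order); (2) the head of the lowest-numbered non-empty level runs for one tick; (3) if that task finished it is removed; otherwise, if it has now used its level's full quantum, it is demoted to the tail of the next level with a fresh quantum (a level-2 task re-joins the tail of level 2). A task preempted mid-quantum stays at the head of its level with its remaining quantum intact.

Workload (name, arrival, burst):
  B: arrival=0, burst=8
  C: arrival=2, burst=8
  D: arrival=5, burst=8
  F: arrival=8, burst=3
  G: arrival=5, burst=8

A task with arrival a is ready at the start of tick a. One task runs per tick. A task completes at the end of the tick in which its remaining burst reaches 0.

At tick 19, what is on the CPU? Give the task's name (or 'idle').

running at tick 19 = B

t=0: L0/L1/L2 = B/-/- → run B
t=1: L0/L1/L2 = B/-/- → run B
t=2: L0/L1/L2 = BC/-/- → run B
t=3: L0/L1/L2 = C/B/- → run C
t=4: L0/L1/L2 = C/B/- → run C
t=5: L0/L1/L2 = CDG/B/- → run C
t=6: L0/L1/L2 = DG/BC/- → run D
t=7: L0/L1/L2 = DG/BC/- → run D
t=8: L0/L1/L2 = DGF/BC/- → run D
t=9: L0/L1/L2 = GF/BCD/- → run G
t=10: L0/L1/L2 = GF/BCD/- → run G
t=11: L0/L1/L2 = GF/BCD/- → run G
t=12: L0/L1/L2 = F/BCDG/- → run F
t=13: L0/L1/L2 = F/BCDG/- → run F
t=14: L0/L1/L2 = F/BCDG/- → run F
t=15: L0/L1/L2 = -/BCDG/- → run B
t=16: L0/L1/L2 = -/BCDG/- → run B
t=17: L0/L1/L2 = -/BCDG/- → run B
t=18: L0/L1/L2 = -/BCDG/- → run B
t=19: L0/L1/L2 = -/BCDG/- → run B
t=20: L0/L1/L2 = -/CDG/- → run C
t=21: L0/L1/L2 = -/CDG/- → run C
t=22: L0/L1/L2 = -/CDG/- → run C
t=23: L0/L1/L2 = -/CDG/- → run C
t=24: L0/L1/L2 = -/CDG/- → run C
t=25: L0/L1/L2 = -/DG/- → run D
t=26: L0/L1/L2 = -/DG/- → run D
t=27: L0/L1/L2 = -/DG/- → run D
t=28: L0/L1/L2 = -/DG/- → run D
t=29: L0/L1/L2 = -/DG/- → run D
t=30: L0/L1/L2 = -/G/- → run G
t=31: L0/L1/L2 = -/G/- → run G
t=32: L0/L1/L2 = -/G/- → run G
t=33: L0/L1/L2 = -/G/- → run G
t=34: L0/L1/L2 = -/G/- → run G
t=35: (idle)
t=36: (idle)
t=37: (idle)
t=38: (idle)
t=39: (idle)
t=40: (idle)
t=41: (idle)
t=42: (idle)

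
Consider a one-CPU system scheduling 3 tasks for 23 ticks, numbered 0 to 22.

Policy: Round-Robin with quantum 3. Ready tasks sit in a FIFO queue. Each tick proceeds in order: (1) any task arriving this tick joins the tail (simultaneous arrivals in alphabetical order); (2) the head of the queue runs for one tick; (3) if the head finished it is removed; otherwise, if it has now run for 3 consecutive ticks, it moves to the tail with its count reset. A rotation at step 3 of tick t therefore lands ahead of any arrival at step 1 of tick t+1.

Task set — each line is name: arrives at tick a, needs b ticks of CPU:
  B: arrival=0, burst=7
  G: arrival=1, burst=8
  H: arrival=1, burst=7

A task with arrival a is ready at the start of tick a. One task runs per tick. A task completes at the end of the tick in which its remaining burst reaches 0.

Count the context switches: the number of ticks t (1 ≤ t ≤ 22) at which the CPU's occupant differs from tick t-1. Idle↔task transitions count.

context switches = 9

t=0: queue=[B] q_used=0 → run B
t=1: queue=[B,G,H] q_used=1 → run B
t=2: queue=[B,G,H] q_used=2 → run B
t=3: queue=[G,H,B] q_used=0 → run G
t=4: queue=[G,H,B] q_used=1 → run G
t=5: queue=[G,H,B] q_used=2 → run G
t=6: queue=[H,B,G] q_used=0 → run H
t=7: queue=[H,B,G] q_used=1 → run H
t=8: queue=[H,B,G] q_used=2 → run H
t=9: queue=[B,G,H] q_used=0 → run B
t=10: queue=[B,G,H] q_used=1 → run B
t=11: queue=[B,G,H] q_used=2 → run B
t=12: queue=[G,H,B] q_used=0 → run G
t=13: queue=[G,H,B] q_used=1 → run G
t=14: queue=[G,H,B] q_used=2 → run G
t=15: queue=[H,B,G] q_used=0 → run H
t=16: queue=[H,B,G] q_used=1 → run H
t=17: queue=[H,B,G] q_used=2 → run H
t=18: queue=[B,G,H] q_used=0 → run B
t=19: queue=[G,H] q_used=0 → run G
t=20: queue=[G,H] q_used=1 → run G
t=21: queue=[H] q_used=0 → run H
t=22: (idle)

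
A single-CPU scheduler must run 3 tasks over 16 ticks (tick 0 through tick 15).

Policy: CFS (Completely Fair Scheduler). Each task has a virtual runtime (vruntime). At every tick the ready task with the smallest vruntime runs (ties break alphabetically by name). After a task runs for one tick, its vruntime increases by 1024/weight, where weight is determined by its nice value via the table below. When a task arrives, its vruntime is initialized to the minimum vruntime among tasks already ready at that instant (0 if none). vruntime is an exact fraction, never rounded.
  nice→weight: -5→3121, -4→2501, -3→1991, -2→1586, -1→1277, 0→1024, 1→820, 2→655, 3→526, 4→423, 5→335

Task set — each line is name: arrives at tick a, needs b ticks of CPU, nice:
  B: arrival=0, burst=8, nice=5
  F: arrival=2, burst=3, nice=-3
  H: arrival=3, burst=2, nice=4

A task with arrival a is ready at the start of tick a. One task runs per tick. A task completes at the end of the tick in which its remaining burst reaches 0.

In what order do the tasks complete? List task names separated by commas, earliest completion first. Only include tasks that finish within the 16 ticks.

t=0: vr[B=0] → run B
t=1: vr[B=1024/335] → run B
t=2: vr[B=2048/335 F=2048/335] → run B
t=3: vr[B=3072/335 F=2048/335 H=2048/335] → run F
t=4: vr[B=3072/335 F=4420608/666985 H=2048/335] → run H
t=5: vr[B=3072/335 F=4420608/666985 H=1209344/141705] → run F
t=6: vr[B=3072/335 F=4763648/666985 H=1209344/141705] → run F
t=7: vr[B=3072/335 H=1209344/141705] → run H
t=8: vr[B=3072/335] → run B
t=9: vr[B=4096/335] → run B
t=10: vr[B=1024/67] → run B
t=11: vr[B=6144/335] → run B
t=12: vr[B=7168/335] → run B
t=13: (idle)
t=14: (idle)
t=15: (idle)

completion order = F, H, B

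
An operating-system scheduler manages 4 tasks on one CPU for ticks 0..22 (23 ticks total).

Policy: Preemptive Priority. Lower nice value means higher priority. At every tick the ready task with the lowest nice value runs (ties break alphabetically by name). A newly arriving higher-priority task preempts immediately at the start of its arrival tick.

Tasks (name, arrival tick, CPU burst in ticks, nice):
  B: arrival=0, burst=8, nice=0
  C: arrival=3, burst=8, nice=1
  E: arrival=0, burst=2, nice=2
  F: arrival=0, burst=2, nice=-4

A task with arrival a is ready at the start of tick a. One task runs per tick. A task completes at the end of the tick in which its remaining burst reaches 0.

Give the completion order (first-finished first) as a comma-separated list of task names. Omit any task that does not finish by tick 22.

t=0: ready={B,E,F} → run F
t=1: ready={B,E,F} → run F
t=2: ready={B,E} → run B
t=3: ready={B,C,E} → run B
t=4: ready={B,C,E} → run B
t=5: ready={B,C,E} → run B
t=6: ready={B,C,E} → run B
t=7: ready={B,C,E} → run B
t=8: ready={B,C,E} → run B
t=9: ready={B,C,E} → run B
t=10: ready={C,E} → run C
t=11: ready={C,E} → run C
t=12: ready={C,E} → run C
t=13: ready={C,E} → run C
t=14: ready={C,E} → run C
t=15: ready={C,E} → run C
t=16: ready={C,E} → run C
t=17: ready={C,E} → run C
t=18: ready={E} → run E
t=19: ready={E} → run E
t=20: (idle)
t=21: (idle)
t=22: (idle)

completion order = F, B, C, E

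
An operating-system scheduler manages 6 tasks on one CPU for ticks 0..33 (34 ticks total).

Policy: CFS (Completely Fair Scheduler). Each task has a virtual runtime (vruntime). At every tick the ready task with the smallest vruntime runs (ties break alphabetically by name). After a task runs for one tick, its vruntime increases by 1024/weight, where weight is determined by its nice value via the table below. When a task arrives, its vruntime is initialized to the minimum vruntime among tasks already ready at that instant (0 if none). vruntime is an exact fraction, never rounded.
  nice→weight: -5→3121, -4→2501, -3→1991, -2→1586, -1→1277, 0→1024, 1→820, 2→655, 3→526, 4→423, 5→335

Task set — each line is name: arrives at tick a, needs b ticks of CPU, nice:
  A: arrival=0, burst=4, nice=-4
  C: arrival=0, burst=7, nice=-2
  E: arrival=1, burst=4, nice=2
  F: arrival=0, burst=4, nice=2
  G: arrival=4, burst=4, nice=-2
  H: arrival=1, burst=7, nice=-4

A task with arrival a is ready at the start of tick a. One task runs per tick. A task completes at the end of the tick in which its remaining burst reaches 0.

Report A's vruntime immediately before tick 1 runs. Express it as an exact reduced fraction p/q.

t=0: vr[A=0 C=0 F=0] → run A
t=1: vr[A=1024/2501 C=0 E=0 F=0 H=0] → run C
t=2: vr[A=1024/2501 C=512/793 E=0 F=0 H=0] → run E
t=3: vr[A=1024/2501 C=512/793 E=1024/655 F=0 H=0] → run F
t=4: vr[A=1024/2501 C=512/793 E=1024/655 F=1024/655 G=0 H=0] → run G
t=5: vr[A=1024/2501 C=512/793 E=1024/655 F=1024/655 G=512/793 H=0] → run H
t=6: vr[A=1024/2501 C=512/793 E=1024/655 F=1024/655 G=512/793 H=1024/2501] → run A
t=7: vr[A=2048/2501 C=512/793 E=1024/655 F=1024/655 G=512/793 H=1024/2501] → run H
t=8: vr[A=2048/2501 C=512/793 E=1024/655 F=1024/655 G=512/793 H=2048/2501] → run C
t=9: vr[A=2048/2501 C=1024/793 E=1024/655 F=1024/655 G=512/793 H=2048/2501] → run G
t=10: vr[A=2048/2501 C=1024/793 E=1024/655 F=1024/655 G=1024/793 H=2048/2501] → run A
t=11: vr[A=3072/2501 C=1024/793 E=1024/655 F=1024/655 G=1024/793 H=2048/2501] → run H
t=12: vr[A=3072/2501 C=1024/793 E=1024/655 F=1024/655 G=1024/793 H=3072/2501] → run A
t=13: vr[C=1024/793 E=1024/655 F=1024/655 G=1024/793 H=3072/2501] → run H
t=14: vr[C=1024/793 E=1024/655 F=1024/655 G=1024/793 H=4096/2501] → run C
t=15: vr[C=1536/793 E=1024/655 F=1024/655 G=1024/793 H=4096/2501] → run G
t=16: vr[C=1536/793 E=1024/655 F=1024/655 G=1536/793 H=4096/2501] → run E
t=17: vr[C=1536/793 E=2048/655 F=1024/655 G=1536/793 H=4096/2501] → run F
t=18: vr[C=1536/793 E=2048/655 F=2048/655 G=1536/793 H=4096/2501] → run H
t=19: vr[C=1536/793 E=2048/655 F=2048/655 G=1536/793 H=5120/2501] → run C
t=20: vr[C=2048/793 E=2048/655 F=2048/655 G=1536/793 H=5120/2501] → run G
t=21: vr[C=2048/793 E=2048/655 F=2048/655 H=5120/2501] → run H
t=22: vr[C=2048/793 E=2048/655 F=2048/655 H=6144/2501] → run H
t=23: vr[C=2048/793 E=2048/655 F=2048/655] → run C
t=24: vr[C=2560/793 E=2048/655 F=2048/655] → run E
t=25: vr[C=2560/793 E=3072/655 F=2048/655] → run F
t=26: vr[C=2560/793 E=3072/655 F=3072/655] → run C
t=27: vr[C=3072/793 E=3072/655 F=3072/655] → run C
t=28: vr[E=3072/655 F=3072/655] → run E
t=29: vr[F=3072/655] → run F
t=30: (idle)
t=31: (idle)
t=32: (idle)
t=33: (idle)

vruntime(A, start of tick 1) = 1024/2501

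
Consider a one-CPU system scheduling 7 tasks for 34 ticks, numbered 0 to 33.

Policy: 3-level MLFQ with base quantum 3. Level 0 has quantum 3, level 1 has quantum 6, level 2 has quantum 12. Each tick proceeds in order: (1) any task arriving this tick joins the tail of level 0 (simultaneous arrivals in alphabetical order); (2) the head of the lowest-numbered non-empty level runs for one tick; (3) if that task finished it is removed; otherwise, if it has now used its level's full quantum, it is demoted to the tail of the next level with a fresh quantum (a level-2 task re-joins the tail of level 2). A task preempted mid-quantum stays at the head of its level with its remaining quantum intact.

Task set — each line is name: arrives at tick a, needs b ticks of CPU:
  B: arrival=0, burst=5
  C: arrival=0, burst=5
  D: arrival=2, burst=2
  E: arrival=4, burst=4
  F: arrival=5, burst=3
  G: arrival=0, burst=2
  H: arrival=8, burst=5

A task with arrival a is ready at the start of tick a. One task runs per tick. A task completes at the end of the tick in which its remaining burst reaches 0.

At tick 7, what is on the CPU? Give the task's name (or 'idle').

t=0: L0/L1/L2 = BCG/-/- → run B
t=1: L0/L1/L2 = BCG/-/- → run B
t=2: L0/L1/L2 = BCGD/-/- → run B
t=3: L0/L1/L2 = CGD/B/- → run C
t=4: L0/L1/L2 = CGDE/B/- → run C
t=5: L0/L1/L2 = CGDEF/B/- → run C
t=6: L0/L1/L2 = GDEF/BC/- → run G
t=7: L0/L1/L2 = GDEF/BC/- → run G
t=8: L0/L1/L2 = DEFH/BC/- → run D
t=9: L0/L1/L2 = DEFH/BC/- → run D
t=10: L0/L1/L2 = EFH/BC/- → run E
t=11: L0/L1/L2 = EFH/BC/- → run E
t=12: L0/L1/L2 = EFH/BC/- → run E
t=13: L0/L1/L2 = FH/BCE/- → run F
t=14: L0/L1/L2 = FH/BCE/- → run F
t=15: L0/L1/L2 = FH/BCE/- → run F
t=16: L0/L1/L2 = H/BCE/- → run H
t=17: L0/L1/L2 = H/BCE/- → run H
t=18: L0/L1/L2 = H/BCE/- → run H
t=19: L0/L1/L2 = -/BCEH/- → run B
t=20: L0/L1/L2 = -/BCEH/- → run B
t=21: L0/L1/L2 = -/CEH/- → run C
t=22: L0/L1/L2 = -/CEH/- → run C
t=23: L0/L1/L2 = -/EH/- → run E
t=24: L0/L1/L2 = -/H/- → run H
t=25: L0/L1/L2 = -/H/- → run H
t=26: (idle)
t=27: (idle)
t=28: (idle)
t=29: (idle)
t=30: (idle)
t=31: (idle)
t=32: (idle)
t=33: (idle)

running at tick 7 = G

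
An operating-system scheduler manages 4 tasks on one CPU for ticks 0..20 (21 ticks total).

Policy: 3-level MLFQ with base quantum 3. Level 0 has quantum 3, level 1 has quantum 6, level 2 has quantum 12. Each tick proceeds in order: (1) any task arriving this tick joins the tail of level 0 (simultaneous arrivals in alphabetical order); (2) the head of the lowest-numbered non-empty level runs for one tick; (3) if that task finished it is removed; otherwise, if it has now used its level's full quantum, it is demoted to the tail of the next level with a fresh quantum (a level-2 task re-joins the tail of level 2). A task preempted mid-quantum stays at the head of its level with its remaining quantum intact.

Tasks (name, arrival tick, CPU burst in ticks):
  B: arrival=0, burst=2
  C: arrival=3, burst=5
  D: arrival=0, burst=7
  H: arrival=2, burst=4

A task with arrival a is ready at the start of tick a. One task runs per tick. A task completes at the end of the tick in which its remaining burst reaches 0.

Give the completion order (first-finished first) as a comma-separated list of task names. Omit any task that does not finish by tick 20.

t=0: L0/L1/L2 = BD/-/- → run B
t=1: L0/L1/L2 = BD/-/- → run B
t=2: L0/L1/L2 = DH/-/- → run D
t=3: L0/L1/L2 = DHC/-/- → run D
t=4: L0/L1/L2 = DHC/-/- → run D
t=5: L0/L1/L2 = HC/D/- → run H
t=6: L0/L1/L2 = HC/D/- → run H
t=7: L0/L1/L2 = HC/D/- → run H
t=8: L0/L1/L2 = C/DH/- → run C
t=9: L0/L1/L2 = C/DH/- → run C
t=10: L0/L1/L2 = C/DH/- → run C
t=11: L0/L1/L2 = -/DHC/- → run D
t=12: L0/L1/L2 = -/DHC/- → run D
t=13: L0/L1/L2 = -/DHC/- → run D
t=14: L0/L1/L2 = -/DHC/- → run D
t=15: L0/L1/L2 = -/HC/- → run H
t=16: L0/L1/L2 = -/C/- → run C
t=17: L0/L1/L2 = -/C/- → run C
t=18: (idle)
t=19: (idle)
t=20: (idle)

completion order = B, D, H, C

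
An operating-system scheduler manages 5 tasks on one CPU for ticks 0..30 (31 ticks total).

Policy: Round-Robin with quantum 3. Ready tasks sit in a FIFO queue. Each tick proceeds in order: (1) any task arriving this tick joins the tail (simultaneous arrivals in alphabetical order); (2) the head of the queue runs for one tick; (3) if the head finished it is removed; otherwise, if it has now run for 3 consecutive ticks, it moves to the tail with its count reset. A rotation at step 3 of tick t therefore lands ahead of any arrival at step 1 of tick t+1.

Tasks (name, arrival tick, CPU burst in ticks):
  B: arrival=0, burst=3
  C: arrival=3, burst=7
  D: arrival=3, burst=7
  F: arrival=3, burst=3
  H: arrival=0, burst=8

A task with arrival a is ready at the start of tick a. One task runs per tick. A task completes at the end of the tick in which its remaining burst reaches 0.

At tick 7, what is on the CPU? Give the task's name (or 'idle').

running at tick 7 = C

t=0: queue=[B,H] q_used=0 → run B
t=1: queue=[B,H] q_used=1 → run B
t=2: queue=[B,H] q_used=2 → run B
t=3: queue=[H,C,D,F] q_used=0 → run H
t=4: queue=[H,C,D,F] q_used=1 → run H
t=5: queue=[H,C,D,F] q_used=2 → run H
t=6: queue=[C,D,F,H] q_used=0 → run C
t=7: queue=[C,D,F,H] q_used=1 → run C
t=8: queue=[C,D,F,H] q_used=2 → run C
t=9: queue=[D,F,H,C] q_used=0 → run D
t=10: queue=[D,F,H,C] q_used=1 → run D
t=11: queue=[D,F,H,C] q_used=2 → run D
t=12: queue=[F,H,C,D] q_used=0 → run F
t=13: queue=[F,H,C,D] q_used=1 → run F
t=14: queue=[F,H,C,D] q_used=2 → run F
t=15: queue=[H,C,D] q_used=0 → run H
t=16: queue=[H,C,D] q_used=1 → run H
t=17: queue=[H,C,D] q_used=2 → run H
t=18: queue=[C,D,H] q_used=0 → run C
t=19: queue=[C,D,H] q_used=1 → run C
t=20: queue=[C,D,H] q_used=2 → run C
t=21: queue=[D,H,C] q_used=0 → run D
t=22: queue=[D,H,C] q_used=1 → run D
t=23: queue=[D,H,C] q_used=2 → run D
t=24: queue=[H,C,D] q_used=0 → run H
t=25: queue=[H,C,D] q_used=1 → run H
t=26: queue=[C,D] q_used=0 → run C
t=27: queue=[D] q_used=0 → run D
t=28: (idle)
t=29: (idle)
t=30: (idle)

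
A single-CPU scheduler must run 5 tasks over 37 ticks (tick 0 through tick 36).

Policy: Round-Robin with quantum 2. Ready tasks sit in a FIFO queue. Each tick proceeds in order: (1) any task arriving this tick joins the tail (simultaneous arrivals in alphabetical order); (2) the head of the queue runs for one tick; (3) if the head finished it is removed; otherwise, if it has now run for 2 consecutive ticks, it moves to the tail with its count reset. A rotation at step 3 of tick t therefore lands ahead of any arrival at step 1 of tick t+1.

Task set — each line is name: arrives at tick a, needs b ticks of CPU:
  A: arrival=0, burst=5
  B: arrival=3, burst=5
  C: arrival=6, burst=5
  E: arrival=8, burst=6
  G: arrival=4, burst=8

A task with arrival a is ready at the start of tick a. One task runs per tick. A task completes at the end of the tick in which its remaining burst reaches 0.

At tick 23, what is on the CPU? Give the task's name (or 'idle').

running at tick 23 = G

t=0: queue=[A] q_used=0 → run A
t=1: queue=[A] q_used=1 → run A
t=2: queue=[A] q_used=0 → run A
t=3: queue=[A,B] q_used=1 → run A
t=4: queue=[B,A,G] q_used=0 → run B
t=5: queue=[B,A,G] q_used=1 → run B
t=6: queue=[A,G,B,C] q_used=0 → run A
t=7: queue=[G,B,C] q_used=0 → run G
t=8: queue=[G,B,C,E] q_used=1 → run G
t=9: queue=[B,C,E,G] q_used=0 → run B
t=10: queue=[B,C,E,G] q_used=1 → run B
t=11: queue=[C,E,G,B] q_used=0 → run C
t=12: queue=[C,E,G,B] q_used=1 → run C
t=13: queue=[E,G,B,C] q_used=0 → run E
t=14: queue=[E,G,B,C] q_used=1 → run E
t=15: queue=[G,B,C,E] q_used=0 → run G
t=16: queue=[G,B,C,E] q_used=1 → run G
t=17: queue=[B,C,E,G] q_used=0 → run B
t=18: queue=[C,E,G] q_used=0 → run C
t=19: queue=[C,E,G] q_used=1 → run C
t=20: queue=[E,G,C] q_used=0 → run E
t=21: queue=[E,G,C] q_used=1 → run E
t=22: queue=[G,C,E] q_used=0 → run G
t=23: queue=[G,C,E] q_used=1 → run G
t=24: queue=[C,E,G] q_used=0 → run C
t=25: queue=[E,G] q_used=0 → run E
t=26: queue=[E,G] q_used=1 → run E
t=27: queue=[G] q_used=0 → run G
t=28: queue=[G] q_used=1 → run G
t=29: (idle)
t=30: (idle)
t=31: (idle)
t=32: (idle)
t=33: (idle)
t=34: (idle)
t=35: (idle)
t=36: (idle)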